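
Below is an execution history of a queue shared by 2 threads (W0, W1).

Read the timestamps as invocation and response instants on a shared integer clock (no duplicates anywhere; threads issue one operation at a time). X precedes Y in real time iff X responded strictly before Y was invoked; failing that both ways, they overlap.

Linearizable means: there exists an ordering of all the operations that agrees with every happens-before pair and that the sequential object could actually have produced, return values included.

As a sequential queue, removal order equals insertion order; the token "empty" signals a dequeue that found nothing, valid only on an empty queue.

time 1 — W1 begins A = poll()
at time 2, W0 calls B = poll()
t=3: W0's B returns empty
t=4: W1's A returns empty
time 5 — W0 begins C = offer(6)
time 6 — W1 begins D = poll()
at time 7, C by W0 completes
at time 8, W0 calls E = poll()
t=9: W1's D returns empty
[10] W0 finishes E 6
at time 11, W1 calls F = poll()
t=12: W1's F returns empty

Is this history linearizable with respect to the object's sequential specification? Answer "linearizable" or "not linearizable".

one valid linearization: A, B, C, E, D, F
step 1: A poll() → empty — queue <>
step 2: B poll() → empty — queue <>
step 3: C offer(6) — queue <6>
step 4: E poll() → 6 — queue <>
step 5: D poll() → empty — queue <>
step 6: F poll() → empty — queue <>

linearizable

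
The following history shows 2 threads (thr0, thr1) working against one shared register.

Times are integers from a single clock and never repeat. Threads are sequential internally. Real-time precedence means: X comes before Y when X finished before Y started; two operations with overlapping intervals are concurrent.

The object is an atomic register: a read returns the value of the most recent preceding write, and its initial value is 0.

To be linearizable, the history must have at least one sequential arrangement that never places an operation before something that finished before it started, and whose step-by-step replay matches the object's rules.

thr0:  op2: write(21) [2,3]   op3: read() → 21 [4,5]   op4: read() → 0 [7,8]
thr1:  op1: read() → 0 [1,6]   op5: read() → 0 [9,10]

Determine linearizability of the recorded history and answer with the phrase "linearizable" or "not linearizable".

events 1..7 are fine; event 8 — the response of op4 at time 8 — makes the prefix non-linearizable
every one of the 3 real-time-consistent orders over 4 completed register ops fails the sequential spec
for example op1, op2, op3, op4 fails at step 4: op4 read() → 0 is not legal there
for example op2, op1, op3, op4 fails at step 2: op1 read() → 0 is not legal there

not linearizable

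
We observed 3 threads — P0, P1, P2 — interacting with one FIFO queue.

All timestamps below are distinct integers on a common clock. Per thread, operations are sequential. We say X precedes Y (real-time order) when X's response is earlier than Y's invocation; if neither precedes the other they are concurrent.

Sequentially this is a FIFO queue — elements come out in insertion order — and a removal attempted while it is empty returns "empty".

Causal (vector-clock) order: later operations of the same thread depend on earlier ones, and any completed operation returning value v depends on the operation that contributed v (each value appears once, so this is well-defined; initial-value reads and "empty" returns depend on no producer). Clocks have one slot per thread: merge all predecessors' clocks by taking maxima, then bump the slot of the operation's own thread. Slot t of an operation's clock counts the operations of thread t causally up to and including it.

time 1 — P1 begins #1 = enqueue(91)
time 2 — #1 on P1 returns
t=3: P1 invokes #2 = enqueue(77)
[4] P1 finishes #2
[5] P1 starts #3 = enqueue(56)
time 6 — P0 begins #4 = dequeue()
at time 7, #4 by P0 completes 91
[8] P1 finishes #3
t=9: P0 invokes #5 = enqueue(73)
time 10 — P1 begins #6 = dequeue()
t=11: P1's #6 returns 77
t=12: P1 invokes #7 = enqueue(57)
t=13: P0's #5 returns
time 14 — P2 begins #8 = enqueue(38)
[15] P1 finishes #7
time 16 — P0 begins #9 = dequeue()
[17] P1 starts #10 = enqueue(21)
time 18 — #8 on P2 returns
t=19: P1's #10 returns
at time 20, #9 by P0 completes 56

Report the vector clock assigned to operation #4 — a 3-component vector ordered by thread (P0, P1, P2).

(1, 1, 0)

#8 (invocation 14): nothing precedes it; P2's component alone gives (0, 0, 1)
#1 (invocation 1): nothing precedes it; P1's component alone gives (0, 1, 0)
#2, invoked 3, takes VC(#1)=(0, 1, 0) under max, adds 1 for P1 → (0, 2, 0)
#4, invoked 6, takes VC(#1)=(0, 1, 0) under max, adds 1 for P0 → (1, 1, 0)
#3, invoked 5, takes VC(#2)=(0, 2, 0) under max, adds 1 for P1 → (0, 3, 0)
#5, invoked 9, takes VC(#4)=(1, 1, 0) under max, adds 1 for P0 → (2, 1, 0)
#6, invoked 10, takes VC(#2)=(0, 2, 0), VC(#3)=(0, 3, 0) under max, adds 1 for P1 → (0, 4, 0)
#7, invoked 12, takes VC(#6)=(0, 4, 0) under max, adds 1 for P1 → (0, 5, 0)
#10, invoked 17, takes VC(#7)=(0, 5, 0) under max, adds 1 for P1 → (0, 6, 0)
#9, invoked 16, takes VC(#3)=(0, 3, 0), VC(#5)=(2, 1, 0) under max, adds 1 for P0 → (3, 3, 0)
target: VC(#4) = (1, 1, 0)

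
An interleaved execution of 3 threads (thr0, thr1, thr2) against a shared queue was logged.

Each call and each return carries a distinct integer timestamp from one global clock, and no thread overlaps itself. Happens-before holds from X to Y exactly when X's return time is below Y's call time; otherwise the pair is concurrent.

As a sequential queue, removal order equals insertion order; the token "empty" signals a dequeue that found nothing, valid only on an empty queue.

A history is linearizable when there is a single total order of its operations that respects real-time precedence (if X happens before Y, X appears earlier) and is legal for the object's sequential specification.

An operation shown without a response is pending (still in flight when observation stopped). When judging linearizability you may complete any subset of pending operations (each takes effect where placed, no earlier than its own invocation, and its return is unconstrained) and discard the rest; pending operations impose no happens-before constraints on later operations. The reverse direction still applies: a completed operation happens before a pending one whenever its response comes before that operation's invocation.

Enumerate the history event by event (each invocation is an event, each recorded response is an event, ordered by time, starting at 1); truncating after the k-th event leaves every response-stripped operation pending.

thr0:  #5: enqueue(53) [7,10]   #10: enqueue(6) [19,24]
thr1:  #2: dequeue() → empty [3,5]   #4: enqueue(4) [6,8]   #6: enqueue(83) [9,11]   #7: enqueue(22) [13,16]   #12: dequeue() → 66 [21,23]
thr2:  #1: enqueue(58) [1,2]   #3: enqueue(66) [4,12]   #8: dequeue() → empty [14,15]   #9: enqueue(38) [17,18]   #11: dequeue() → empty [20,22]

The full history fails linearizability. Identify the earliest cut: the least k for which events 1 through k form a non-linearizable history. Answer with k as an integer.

5

one valid order for events 1..4 is #1:
1. #1 enqueue(58), leaving queue <58>
include event 5 — #2 responding at 5 — and every candidate order breaks
include/drop combinations of the 1 pending operation (#3) were all tried; none helps
sample order #1, #2 (pending dropped) stalls at step 2 — #2 dequeue() → empty has no legal effect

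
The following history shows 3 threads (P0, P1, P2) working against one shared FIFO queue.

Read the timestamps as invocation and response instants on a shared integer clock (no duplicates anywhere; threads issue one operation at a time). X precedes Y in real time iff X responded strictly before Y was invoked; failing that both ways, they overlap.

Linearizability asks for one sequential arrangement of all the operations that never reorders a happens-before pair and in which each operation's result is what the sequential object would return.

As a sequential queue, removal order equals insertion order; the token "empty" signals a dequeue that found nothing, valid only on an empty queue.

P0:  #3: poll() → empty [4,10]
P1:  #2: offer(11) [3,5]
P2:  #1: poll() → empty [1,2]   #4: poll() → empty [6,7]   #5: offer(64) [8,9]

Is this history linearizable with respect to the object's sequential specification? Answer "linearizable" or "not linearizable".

not linearizable

cut after 9 events: linearizable; cut after 10 events (#3 responds, time 10): not linearizable
checked exhaustively: 4 real-time-consistent orders of 5 completed operations, zero legal FIFO queue replays
sample order #1, #2, #3, #4, #5 stalls at step 3 — #3 poll() → empty has no legal effect
sample order #1, #2, #4, #3, #5 stalls at step 3 — #4 poll() → empty has no legal effect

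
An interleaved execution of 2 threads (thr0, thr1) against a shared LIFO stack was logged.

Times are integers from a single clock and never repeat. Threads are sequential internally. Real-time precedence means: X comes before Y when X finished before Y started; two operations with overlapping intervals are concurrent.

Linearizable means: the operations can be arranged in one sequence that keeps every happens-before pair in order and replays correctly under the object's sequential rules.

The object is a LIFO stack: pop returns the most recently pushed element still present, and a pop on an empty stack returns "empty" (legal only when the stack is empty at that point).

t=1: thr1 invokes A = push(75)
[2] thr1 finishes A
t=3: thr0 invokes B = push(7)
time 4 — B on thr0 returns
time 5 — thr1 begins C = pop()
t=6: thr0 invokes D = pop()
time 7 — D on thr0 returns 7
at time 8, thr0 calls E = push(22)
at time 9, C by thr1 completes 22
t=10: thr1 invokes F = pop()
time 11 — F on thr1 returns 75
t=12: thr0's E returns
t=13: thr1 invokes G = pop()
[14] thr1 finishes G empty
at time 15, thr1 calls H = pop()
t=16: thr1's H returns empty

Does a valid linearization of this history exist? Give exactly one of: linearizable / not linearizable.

a witness: A, B, D, E, C, F, G, H
after step 1 (A push(75)): stack <75>
after step 2 (B push(7)): stack <75,7>
after step 3 (D pop() → 7): stack <75>
after step 4 (E push(22)): stack <75,22>
after step 5 (C pop() → 22): stack <75>
after step 6 (F pop() → 75): stack <>
after step 7 (G pop() → empty): stack <>
after step 8 (H pop() → empty): stack <>

linearizable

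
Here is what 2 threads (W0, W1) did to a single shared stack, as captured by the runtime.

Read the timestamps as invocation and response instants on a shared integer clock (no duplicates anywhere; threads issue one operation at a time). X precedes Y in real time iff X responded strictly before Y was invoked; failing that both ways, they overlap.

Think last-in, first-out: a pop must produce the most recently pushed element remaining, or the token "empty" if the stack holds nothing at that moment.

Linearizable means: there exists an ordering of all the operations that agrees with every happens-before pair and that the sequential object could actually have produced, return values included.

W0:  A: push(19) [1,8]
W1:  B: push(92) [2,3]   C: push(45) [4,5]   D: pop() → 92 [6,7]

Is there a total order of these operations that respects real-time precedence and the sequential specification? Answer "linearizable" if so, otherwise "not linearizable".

the violation lands at event 7, D's response at time 7: events 1..6 linearize, events 1..7 do not
one real-time candidate order over the 3 completed operations — the stack replay rejects it
completion choices over the 1 pending operation (A) were checked; none helps
sample order B, C, D (pending dropped) stalls at step 3 — D pop() → 92 has no legal effect

not linearizable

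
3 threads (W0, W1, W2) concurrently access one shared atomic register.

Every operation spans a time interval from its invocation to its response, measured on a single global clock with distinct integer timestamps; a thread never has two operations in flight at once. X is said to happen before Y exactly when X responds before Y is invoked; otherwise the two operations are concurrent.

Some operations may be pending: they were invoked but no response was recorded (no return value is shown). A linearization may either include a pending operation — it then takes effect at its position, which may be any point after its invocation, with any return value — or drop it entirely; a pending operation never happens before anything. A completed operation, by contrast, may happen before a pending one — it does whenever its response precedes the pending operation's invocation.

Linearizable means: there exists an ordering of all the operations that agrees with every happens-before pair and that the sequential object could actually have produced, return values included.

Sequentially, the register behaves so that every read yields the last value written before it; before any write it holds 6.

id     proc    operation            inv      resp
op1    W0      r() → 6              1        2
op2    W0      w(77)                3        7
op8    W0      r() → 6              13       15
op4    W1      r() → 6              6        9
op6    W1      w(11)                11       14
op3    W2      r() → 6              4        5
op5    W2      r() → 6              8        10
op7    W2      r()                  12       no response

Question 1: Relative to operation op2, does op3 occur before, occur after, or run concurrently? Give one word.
concurrent

op3 spans [4,5], op2 spans [3,7]
the intervals overlap in both directions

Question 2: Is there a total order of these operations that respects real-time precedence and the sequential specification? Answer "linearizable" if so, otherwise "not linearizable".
not linearizable

through event 9 a valid linearization exists; event 10 (op5 responding at time 10) ends that
all 5 real-time-respecting orders fail — 5 completed atomic register operations, no legal replay
e.g. op1, op2, op3, op4, op5: illegal at step 3, since op3 r() → 6 cannot apply there
e.g. op1, op2, op3, op5, op4: illegal at step 3, since op3 r() → 6 cannot apply there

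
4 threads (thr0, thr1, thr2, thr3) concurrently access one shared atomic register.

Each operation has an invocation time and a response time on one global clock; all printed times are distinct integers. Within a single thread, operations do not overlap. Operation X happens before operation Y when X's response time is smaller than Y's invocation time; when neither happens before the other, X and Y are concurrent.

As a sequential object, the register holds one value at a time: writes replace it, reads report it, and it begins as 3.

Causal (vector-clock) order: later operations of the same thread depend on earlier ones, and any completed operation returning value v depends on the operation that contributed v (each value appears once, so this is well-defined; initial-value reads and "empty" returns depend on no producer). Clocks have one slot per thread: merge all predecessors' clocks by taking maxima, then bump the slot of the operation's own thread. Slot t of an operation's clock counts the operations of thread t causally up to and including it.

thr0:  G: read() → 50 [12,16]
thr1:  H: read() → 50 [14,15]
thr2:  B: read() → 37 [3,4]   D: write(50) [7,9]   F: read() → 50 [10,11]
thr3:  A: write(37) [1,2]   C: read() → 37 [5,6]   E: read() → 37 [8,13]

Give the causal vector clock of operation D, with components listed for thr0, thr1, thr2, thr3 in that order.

(0, 0, 2, 1)

A (invocation 1): nothing precedes it; thr3's component alone gives (0, 0, 0, 1)
from VC(A)=(0, 0, 0, 1), C (invoked 5) maxes components and bumps thr3 → (0, 0, 0, 2)
from VC(A)=(0, 0, 0, 1), B (invoked 3) maxes components and bumps thr2 → (0, 0, 1, 1)
from VC(A)=(0, 0, 0, 1), VC(C)=(0, 0, 0, 2), E (invoked 8) maxes components and bumps thr3 → (0, 0, 0, 3)
from VC(B)=(0, 0, 1, 1), D (invoked 7) maxes components and bumps thr2 → (0, 0, 2, 1)
from VC(D)=(0, 0, 2, 1), F (invoked 10) maxes components and bumps thr2 → (0, 0, 3, 1)
from VC(D)=(0, 0, 2, 1), H (invoked 14) maxes components and bumps thr1 → (0, 1, 2, 1)
from VC(D)=(0, 0, 2, 1), G (invoked 12) maxes components and bumps thr0 → (1, 0, 2, 1)
target: VC(D) = (0, 0, 2, 1)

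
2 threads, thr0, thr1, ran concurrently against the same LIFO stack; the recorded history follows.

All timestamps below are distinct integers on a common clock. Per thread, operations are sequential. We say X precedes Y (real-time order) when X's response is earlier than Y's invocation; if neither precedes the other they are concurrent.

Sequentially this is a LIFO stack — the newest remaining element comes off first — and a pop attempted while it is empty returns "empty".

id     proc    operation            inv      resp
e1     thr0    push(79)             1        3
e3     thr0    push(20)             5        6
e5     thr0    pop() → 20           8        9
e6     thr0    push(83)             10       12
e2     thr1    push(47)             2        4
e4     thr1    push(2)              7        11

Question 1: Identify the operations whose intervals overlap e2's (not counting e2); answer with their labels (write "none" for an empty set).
e2 spans [2,4]; an op avoiding the whole window 2..4 is ordered, any other is concurrent
e1 [1,3]: concurrent
e3 [5,6]: after
e4 [7,11]: after
e5 [8,9]: after
e6 [10,12]: after

e1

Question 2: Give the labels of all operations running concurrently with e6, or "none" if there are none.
e6 spans [10,12]: anything still running between times 10 and 12 counts as concurrent
e1 [1,3]: before
e2 [2,4]: before
e3 [5,6]: before
e4 [7,11]: concurrent
e5 [8,9]: before

e4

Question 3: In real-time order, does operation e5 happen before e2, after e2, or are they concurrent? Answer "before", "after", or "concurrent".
e5 spans [8,9], e2 spans [2,4]
resp(e2)=4 < inv(e5)=8

after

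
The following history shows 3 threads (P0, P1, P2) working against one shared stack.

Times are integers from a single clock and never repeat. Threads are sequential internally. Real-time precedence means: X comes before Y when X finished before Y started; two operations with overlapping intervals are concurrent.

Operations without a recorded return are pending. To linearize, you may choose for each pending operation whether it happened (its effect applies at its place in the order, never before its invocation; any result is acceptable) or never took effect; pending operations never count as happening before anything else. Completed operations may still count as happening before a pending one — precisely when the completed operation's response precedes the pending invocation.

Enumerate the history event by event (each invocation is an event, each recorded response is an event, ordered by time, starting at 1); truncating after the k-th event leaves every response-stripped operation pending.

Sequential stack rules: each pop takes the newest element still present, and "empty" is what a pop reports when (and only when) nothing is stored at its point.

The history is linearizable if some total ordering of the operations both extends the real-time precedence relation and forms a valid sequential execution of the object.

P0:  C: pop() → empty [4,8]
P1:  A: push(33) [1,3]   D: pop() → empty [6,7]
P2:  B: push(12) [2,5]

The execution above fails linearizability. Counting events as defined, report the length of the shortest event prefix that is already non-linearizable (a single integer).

events 1..6 are still linearizable — one witness is A, B:
step 1: A push(33) — stack <33>
step 2: B push(12) — stack <33,12>
include event 7 — D responding at 7 — and every candidate order breaks
no escape via the 1 pending operation (C): every completion choice fails
sample order A, B, D (pending dropped) stalls at step 3 — D pop() → empty has no legal effect
sample order B, A, D (pending dropped) stalls at step 3 — D pop() → empty has no legal effect

7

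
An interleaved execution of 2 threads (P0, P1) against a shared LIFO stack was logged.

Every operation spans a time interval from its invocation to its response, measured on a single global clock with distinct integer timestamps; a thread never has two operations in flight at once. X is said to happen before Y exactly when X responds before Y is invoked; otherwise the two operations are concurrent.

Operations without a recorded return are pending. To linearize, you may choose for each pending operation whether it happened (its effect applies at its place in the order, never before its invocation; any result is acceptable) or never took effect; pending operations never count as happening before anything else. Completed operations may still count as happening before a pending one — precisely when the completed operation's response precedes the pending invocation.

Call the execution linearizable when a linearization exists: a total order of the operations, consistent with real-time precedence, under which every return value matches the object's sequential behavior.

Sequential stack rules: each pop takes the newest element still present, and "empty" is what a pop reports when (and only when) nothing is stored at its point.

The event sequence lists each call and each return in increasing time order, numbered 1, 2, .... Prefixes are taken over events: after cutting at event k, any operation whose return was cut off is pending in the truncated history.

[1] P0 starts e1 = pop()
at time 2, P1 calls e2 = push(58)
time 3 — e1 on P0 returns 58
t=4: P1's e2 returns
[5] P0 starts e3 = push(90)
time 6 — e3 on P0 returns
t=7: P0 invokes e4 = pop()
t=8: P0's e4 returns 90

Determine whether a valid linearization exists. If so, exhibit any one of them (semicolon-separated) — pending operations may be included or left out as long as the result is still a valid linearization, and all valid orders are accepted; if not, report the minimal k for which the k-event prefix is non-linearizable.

linearizable — witness: e2; e1; e3; e4

step 1: e2 push(58) — stack <58>
step 2: e1 pop() → 58 — stack <>
step 3: e3 push(90) — stack <90>
step 4: e4 pop() → 90 — stack <>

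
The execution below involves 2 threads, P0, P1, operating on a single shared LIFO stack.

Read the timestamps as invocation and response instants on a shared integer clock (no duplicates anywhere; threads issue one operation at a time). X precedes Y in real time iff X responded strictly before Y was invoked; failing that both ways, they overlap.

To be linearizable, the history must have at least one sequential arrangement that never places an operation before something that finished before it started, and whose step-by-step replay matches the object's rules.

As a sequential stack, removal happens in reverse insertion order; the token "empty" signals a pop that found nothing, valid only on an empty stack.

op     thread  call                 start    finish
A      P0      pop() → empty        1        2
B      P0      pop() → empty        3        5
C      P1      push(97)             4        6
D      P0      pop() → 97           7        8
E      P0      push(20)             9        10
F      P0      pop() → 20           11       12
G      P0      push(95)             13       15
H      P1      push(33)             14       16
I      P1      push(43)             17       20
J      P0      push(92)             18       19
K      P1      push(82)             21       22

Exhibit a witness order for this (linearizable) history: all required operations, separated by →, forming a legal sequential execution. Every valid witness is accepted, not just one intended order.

A → B → C → D → E → F → G → H → I → J → K

1. A pop() → empty, leaving stack <>
2. B pop() → empty, leaving stack <>
3. C push(97), leaving stack <97>
4. D pop() → 97, leaving stack <>
5. E push(20), leaving stack <20>
6. F pop() → 20, leaving stack <>
7. G push(95), leaving stack <95>
8. H push(33), leaving stack <95,33>
9. I push(43), leaving stack <95,33,43>
10. J push(92), leaving stack <95,33,43,92>
11. K push(82), leaving stack <95,33,43,92,82>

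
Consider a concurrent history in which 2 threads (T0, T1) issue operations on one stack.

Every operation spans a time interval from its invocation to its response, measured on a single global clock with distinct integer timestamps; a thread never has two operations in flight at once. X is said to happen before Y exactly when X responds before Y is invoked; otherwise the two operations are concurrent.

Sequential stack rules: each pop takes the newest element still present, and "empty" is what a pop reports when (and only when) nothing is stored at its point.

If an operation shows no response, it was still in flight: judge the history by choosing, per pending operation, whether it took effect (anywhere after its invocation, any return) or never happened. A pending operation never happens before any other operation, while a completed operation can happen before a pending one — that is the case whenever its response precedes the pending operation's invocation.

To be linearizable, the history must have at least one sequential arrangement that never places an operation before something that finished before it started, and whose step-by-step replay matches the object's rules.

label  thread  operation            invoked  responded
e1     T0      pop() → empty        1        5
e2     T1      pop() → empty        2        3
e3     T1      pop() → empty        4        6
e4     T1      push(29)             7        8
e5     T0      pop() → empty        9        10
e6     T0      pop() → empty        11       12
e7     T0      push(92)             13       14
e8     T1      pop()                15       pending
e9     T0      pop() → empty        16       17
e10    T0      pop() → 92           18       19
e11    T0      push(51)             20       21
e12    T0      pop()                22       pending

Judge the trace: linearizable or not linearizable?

cut after 9 events: linearizable; cut after 10 events (e5 responds, time 10): not linearizable
all 3 real-time-respecting orders fail — 5 completed stack operations, no legal replay
take e1, e2, e3, e4, e5: step 5 already fails, because e5 pop() → empty cannot occur there
take e2, e1, e3, e4, e5: step 5 already fails, because e5 pop() → empty cannot occur there

not linearizable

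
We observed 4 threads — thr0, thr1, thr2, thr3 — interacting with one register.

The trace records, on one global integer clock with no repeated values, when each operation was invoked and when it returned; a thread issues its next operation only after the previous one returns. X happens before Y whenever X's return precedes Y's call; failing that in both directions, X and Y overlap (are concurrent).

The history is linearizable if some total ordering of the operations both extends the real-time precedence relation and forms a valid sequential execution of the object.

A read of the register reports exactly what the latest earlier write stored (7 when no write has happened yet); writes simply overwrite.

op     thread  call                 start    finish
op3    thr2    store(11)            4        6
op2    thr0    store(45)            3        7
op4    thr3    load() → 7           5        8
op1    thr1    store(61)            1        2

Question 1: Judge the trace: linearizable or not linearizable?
not linearizable

already the first 8 events (up to op4's response at time 8) admit no linearization; the first 7 still do
4 completed operations, 6 real-time-consistent orders — every register replay fails
e.g. op1, op2, op3, op4: illegal at step 4, since op4 load() → 7 cannot apply there
e.g. op1, op2, op4, op3: illegal at step 3, since op4 load() → 7 cannot apply there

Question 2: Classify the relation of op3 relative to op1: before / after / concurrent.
Answer: after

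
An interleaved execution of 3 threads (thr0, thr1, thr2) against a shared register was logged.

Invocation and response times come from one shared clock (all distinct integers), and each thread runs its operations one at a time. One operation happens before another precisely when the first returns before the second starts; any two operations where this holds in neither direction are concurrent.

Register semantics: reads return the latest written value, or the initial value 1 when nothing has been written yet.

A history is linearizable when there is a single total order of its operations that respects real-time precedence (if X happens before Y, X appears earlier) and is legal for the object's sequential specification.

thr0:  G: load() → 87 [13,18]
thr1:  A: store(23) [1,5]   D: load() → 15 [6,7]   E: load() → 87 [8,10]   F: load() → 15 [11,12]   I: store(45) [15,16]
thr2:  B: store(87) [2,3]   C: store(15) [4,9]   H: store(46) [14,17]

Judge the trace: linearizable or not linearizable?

cut after 9 events: linearizable; cut after 10 events (E responds, time 10): not linearizable
no legal order exists: 7 real-time-consistent candidates over 5 completed register operations, all rejected
one such order, A, B, C, D, E, breaks at step 5 where E load() → 87 is illegal
one such order, A, B, D, C, E, breaks at step 3 where D load() → 15 is illegal

not linearizable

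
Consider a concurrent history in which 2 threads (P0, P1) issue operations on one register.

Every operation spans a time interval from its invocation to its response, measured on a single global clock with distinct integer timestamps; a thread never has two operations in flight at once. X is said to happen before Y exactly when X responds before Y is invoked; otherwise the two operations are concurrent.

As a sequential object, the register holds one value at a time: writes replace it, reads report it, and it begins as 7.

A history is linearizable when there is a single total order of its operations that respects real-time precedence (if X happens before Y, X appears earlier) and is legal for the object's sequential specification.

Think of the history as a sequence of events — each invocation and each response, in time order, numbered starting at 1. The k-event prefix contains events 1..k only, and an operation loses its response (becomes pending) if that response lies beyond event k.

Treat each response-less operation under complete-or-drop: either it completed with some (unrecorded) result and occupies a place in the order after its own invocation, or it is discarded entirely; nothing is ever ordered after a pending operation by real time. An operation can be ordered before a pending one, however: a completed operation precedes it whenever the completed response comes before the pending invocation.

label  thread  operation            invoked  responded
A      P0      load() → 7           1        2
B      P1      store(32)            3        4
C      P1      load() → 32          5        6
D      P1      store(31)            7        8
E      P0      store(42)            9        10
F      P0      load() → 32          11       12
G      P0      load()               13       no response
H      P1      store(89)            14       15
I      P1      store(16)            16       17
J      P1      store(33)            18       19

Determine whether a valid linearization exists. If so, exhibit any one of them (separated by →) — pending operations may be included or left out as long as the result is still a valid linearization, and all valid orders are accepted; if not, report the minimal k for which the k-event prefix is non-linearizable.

not linearizable — minimal violating prefix: 12 events

the violation lands at event 12, F's response at time 12: events 1..11 linearize, events 1..12 do not
a single order respects real time; the 6 completed register operations fail replay along it
e.g. A, B, C, D, E, F: illegal at step 6, since F load() → 32 cannot apply there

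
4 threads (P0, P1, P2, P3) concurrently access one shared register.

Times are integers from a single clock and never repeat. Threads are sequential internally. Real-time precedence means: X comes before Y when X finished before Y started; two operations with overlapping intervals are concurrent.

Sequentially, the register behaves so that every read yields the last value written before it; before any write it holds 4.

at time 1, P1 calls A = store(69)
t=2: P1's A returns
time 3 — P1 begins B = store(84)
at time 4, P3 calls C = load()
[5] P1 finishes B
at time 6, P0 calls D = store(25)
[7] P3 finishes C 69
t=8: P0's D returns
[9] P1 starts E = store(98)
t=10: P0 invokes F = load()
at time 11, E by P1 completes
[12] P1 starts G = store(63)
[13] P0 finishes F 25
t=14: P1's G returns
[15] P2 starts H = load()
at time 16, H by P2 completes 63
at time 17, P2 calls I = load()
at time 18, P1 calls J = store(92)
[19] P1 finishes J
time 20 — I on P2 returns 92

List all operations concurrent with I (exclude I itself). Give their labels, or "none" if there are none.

J

I spans [17,20]; an op avoiding the whole window 17..20 is ordered, any other is concurrent
A [1,2]: before
B [3,5]: before
C [4,7]: before
D [6,8]: before
E [9,11]: before
F [10,13]: before
G [12,14]: before
H [15,16]: before
J [18,19]: concurrent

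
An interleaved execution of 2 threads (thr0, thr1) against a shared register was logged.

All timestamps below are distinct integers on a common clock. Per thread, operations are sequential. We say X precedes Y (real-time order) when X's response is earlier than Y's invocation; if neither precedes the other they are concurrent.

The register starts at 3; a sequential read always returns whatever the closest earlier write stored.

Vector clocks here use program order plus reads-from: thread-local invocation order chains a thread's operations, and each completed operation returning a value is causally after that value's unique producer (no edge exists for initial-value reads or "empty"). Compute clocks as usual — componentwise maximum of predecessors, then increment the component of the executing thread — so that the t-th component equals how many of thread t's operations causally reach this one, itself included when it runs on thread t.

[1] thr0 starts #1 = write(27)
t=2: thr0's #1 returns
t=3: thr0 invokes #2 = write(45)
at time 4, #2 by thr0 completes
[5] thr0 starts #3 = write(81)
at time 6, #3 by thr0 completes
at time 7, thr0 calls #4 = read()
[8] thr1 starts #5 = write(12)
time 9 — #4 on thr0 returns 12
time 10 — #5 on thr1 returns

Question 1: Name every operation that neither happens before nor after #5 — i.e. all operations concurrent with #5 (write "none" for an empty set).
#4

concurrent with #5 ([8,10]): every op whose interval crosses 8..10
#1 [1,2]: before
#2 [3,4]: before
#3 [5,6]: before
#4 [7,9]: concurrent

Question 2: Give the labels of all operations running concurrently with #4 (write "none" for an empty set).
#5

#4 runs from 7 to 9; window-overlapping ops are concurrent
#1 [1,2]: before
#2 [3,4]: before
#3 [5,6]: before
#5 [8,10]: concurrent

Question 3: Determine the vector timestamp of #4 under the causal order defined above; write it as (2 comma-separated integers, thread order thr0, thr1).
(4, 1)

invoked at 8, #5 has no predecessors; its own thr1 bump gives (0, 1)
invoked at 1, #1 has no predecessors; its own thr0 bump gives (1, 0)
#2, invoked 3, takes VC(#1)=(1, 0) under max, adds 1 for thr0 → (2, 0)
#3, invoked 5, takes VC(#2)=(2, 0) under max, adds 1 for thr0 → (3, 0)
#4, invoked 7, takes VC(#3)=(3, 0), VC(#5)=(0, 1) under max, adds 1 for thr0 → (4, 1)
target: VC(#4) = (4, 1)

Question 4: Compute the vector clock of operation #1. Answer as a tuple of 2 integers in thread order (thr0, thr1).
(1, 0)

root op #5, invoked 8: fresh clock plus thr1's own tick → (0, 1)
root op #1, invoked 1: fresh clock plus thr0's own tick → (1, 0)
merge at #2 (invoked 3): VC(#1)=(1, 0), own-thread bump on thr0 → (2, 0)
merge at #3 (invoked 5): VC(#2)=(2, 0), own-thread bump on thr0 → (3, 0)
merge at #4 (invoked 7): VC(#3)=(3, 0), VC(#5)=(0, 1), own-thread bump on thr0 → (4, 1)
target: VC(#1) = (1, 0)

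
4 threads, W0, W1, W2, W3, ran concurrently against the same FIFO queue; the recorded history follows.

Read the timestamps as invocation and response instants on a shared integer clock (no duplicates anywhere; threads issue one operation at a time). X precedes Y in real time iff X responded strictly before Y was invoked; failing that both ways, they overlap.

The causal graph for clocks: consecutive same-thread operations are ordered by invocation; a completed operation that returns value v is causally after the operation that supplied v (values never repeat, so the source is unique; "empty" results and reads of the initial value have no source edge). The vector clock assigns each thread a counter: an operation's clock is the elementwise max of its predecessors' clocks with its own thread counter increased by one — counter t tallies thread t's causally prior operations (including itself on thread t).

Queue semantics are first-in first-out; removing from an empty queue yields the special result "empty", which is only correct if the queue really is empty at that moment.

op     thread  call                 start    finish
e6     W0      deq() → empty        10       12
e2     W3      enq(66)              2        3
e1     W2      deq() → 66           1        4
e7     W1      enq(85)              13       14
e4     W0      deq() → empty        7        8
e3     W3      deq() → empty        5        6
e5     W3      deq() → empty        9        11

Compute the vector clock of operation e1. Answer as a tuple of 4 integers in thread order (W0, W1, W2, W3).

no predecessors for e2 (invoked 2): W3 increments from zero → (0, 0, 0, 1)
no predecessors for e7 (invoked 13): W1 increments from zero → (0, 1, 0, 0)
no predecessors for e4 (invoked 7): W0 increments from zero → (1, 0, 0, 0)
merge at e3 (invoked 5): VC(e2)=(0, 0, 0, 1), own-thread bump on W3 → (0, 0, 0, 2)
merge at e1 (invoked 1): VC(e2)=(0, 0, 0, 1), own-thread bump on W2 → (0, 0, 1, 1)
merge at e6 (invoked 10): VC(e4)=(1, 0, 0, 0), own-thread bump on W0 → (2, 0, 0, 0)
merge at e5 (invoked 9): VC(e3)=(0, 0, 0, 2), own-thread bump on W3 → (0, 0, 0, 3)
target: VC(e1) = (0, 0, 1, 1)

(0, 0, 1, 1)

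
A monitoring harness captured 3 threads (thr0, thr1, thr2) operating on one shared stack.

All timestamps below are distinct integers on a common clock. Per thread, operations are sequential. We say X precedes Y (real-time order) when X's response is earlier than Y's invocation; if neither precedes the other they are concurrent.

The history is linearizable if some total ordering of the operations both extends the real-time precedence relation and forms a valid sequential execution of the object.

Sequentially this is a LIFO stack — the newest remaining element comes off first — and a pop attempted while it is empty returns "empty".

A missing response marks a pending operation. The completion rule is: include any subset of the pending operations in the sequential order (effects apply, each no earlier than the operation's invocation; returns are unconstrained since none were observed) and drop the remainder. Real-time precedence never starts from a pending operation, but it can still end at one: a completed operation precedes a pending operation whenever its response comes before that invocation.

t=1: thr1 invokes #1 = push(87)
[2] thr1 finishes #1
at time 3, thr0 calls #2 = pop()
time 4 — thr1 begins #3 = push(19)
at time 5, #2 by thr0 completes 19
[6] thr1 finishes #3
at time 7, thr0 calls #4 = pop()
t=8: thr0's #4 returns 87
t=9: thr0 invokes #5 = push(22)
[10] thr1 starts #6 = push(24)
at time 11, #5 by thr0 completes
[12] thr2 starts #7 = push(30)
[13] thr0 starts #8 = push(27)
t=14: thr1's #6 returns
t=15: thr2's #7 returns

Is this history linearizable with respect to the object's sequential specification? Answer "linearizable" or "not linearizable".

linearizable

a witness: #1, #3, #2, #4, #5, #6, #7
step 1: #1 push(87) — stack <87>
step 2: #3 push(19) — stack <87,19>
step 3: #2 pop() → 19 — stack <87>
step 4: #4 pop() → 87 — stack <>
step 5: #5 push(22) — stack <22>
step 6: #6 push(24) — stack <22,24>
step 7: #7 push(30) — stack <22,24,30>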